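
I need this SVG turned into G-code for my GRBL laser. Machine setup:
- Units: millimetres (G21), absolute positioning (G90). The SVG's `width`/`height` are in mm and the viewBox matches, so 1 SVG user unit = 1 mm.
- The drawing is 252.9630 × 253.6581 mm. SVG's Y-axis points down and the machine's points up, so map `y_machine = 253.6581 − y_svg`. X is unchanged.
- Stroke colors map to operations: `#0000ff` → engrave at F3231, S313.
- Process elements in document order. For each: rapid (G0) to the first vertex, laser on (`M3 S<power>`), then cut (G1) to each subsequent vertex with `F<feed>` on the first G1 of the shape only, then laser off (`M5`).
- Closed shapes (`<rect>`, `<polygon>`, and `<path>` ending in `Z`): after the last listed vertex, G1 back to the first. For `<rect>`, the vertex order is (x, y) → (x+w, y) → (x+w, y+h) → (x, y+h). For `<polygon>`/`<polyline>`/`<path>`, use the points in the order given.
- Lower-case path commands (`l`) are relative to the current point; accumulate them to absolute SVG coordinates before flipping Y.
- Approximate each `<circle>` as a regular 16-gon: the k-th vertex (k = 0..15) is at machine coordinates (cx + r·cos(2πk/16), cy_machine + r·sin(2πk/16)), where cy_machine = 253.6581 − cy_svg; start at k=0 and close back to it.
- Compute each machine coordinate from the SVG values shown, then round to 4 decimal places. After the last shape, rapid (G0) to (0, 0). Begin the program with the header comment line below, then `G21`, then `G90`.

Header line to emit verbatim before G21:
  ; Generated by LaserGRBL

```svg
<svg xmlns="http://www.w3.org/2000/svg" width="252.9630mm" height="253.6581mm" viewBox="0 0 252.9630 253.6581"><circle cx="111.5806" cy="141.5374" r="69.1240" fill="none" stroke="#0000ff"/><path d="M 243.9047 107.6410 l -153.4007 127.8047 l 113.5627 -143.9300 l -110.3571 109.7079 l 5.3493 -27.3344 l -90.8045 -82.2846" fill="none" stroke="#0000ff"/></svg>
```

; Generated by LaserGRBL
G21
G90
G0 X180.7046 Y112.1207
M3 S313
G1 X175.4428 Y138.5733 F3231
G1 X160.4586 Y160.9987
G1 X138.0332 Y175.9829
G1 X111.5806 Y181.2447
G1 X85.1280 Y175.9829
G1 X62.7026 Y160.9987
G1 X47.7184 Y138.5733
G1 X42.4566 Y112.1207
G1 X47.7184 Y85.6681
G1 X62.7026 Y63.2427
G1 X85.1280 Y48.2585
G1 X111.5806 Y42.9967
G1 X138.0332 Y48.2585
G1 X160.4586 Y63.2427
G1 X175.4428 Y85.6681
G1 X180.7046 Y112.1207
M5
G0 X243.9047 Y146.0171
M3 S313
G1 X90.5040 Y18.2124 F3231
G1 X204.0667 Y162.1424
G1 X93.7096 Y52.4345
G1 X99.0589 Y79.7689
G1 X8.2544 Y162.0535
M5
G0 X0.0000 Y0.0000

Since the viewBox matches the mm dimensions, user units are millimetres directly. The only transform is the Y-flip y_m = 253.6581 − y_svg.

Shape 1 is a circle drawn with `<circle>`. Its stroke #0000ff means engrave at S313, F3231. After flipping Y the toolpath is (180.7046,112.1207) → (175.4428,138.5733) → (160.4586,160.9987) → (138.0332,175.9829) → (111.5806,181.2447) → (85.1280,175.9829) → (62.7026,160.9987) → (47.7184,138.5733) → (42.4566,112.1207) → (47.7184,85.6681) → (62.7026,63.2427) → (85.1280,48.2585) → (111.5806,42.9967) → (138.0332,48.2585) → (160.4586,63.2427) → (175.4428,85.6681) → (180.7046,112.1207), returning to the start.

Shape 2 is a open polyline drawn with `<path>`. Its stroke #0000ff means engrave at S313, F3231. After flipping Y the toolpath is (243.9047,146.0171) → (90.5040,18.2124) → (204.0667,162.1424) → (93.7096,52.4345) → (99.0589,79.7689) → (8.2544,162.0535).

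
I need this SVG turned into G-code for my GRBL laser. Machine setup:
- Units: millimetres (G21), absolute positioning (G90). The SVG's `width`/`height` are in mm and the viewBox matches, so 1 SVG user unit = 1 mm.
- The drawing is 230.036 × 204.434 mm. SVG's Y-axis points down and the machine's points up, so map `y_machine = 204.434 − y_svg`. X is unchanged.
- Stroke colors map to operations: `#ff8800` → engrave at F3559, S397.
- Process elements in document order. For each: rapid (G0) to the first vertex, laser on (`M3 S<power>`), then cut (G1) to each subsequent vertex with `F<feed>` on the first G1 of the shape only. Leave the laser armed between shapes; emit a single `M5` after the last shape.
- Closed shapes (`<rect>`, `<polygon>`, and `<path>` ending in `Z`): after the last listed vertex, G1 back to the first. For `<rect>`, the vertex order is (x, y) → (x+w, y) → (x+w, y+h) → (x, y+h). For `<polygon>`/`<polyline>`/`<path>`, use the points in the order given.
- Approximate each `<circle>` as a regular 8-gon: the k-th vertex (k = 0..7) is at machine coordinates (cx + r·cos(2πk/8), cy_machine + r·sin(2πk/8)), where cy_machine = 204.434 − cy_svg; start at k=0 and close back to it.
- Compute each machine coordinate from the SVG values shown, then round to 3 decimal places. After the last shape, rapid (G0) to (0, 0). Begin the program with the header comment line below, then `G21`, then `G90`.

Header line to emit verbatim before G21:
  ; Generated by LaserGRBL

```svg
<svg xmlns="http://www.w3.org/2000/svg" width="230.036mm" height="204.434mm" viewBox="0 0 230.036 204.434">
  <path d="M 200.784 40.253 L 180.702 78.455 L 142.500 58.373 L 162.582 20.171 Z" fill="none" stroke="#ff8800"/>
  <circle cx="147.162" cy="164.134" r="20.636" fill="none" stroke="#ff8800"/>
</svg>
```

1 u = 1 mm; y_m = 204.434 − y.

[1] `<path>` regular polygon, #ff8800→engrave S397 F3559: (200.784,164.181) → (180.702,125.979) → (142.500,146.061) → (162.582,184.263) → (200.784,164.181) (closed)

[2] `<circle>` circle, #ff8800→engrave S397 F3559: (167.798,40.300) → (161.754,54.892) → (147.162,60.936) → (132.570,54.892) → (126.526,40.300) → (132.570,25.708) → (147.162,19.664) → (161.754,25.708) → (167.798,40.300) (closed)

; Generated by LaserGRBL
G21
G90
G0 X200.784 Y164.181
M3 S397
G1 X180.702 Y125.979 F3559
G1 X142.500 Y146.061
G1 X162.582 Y184.263
G1 X200.784 Y164.181
G0 X167.798 Y40.300
M3 S397
G1 X161.754 Y54.892 F3559
G1 X147.162 Y60.936
G1 X132.570 Y54.892
G1 X126.526 Y40.300
G1 X132.570 Y25.708
G1 X147.162 Y19.664
G1 X161.754 Y25.708
G1 X167.798 Y40.300
M5
G0 X0.000 Y0.000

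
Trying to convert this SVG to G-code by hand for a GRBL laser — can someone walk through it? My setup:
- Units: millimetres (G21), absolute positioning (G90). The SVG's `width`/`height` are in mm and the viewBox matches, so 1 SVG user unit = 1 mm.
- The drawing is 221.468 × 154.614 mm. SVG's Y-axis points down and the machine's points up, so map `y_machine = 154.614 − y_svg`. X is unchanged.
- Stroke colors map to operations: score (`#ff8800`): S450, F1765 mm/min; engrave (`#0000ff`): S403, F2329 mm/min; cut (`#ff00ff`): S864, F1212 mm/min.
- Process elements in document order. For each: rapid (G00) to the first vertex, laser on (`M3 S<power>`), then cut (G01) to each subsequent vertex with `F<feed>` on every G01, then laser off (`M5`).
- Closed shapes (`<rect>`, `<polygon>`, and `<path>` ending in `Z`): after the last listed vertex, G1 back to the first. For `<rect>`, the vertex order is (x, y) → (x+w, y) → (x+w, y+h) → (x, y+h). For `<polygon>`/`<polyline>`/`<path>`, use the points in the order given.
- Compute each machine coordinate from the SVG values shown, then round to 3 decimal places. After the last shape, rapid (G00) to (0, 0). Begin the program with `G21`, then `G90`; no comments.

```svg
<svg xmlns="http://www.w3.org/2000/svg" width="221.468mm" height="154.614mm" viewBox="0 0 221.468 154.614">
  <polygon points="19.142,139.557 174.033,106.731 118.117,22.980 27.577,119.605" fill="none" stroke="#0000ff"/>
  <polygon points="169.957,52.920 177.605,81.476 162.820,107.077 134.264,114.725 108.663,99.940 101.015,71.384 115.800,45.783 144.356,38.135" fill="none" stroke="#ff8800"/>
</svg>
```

Since the viewBox matches the mm dimensions, user units are millimetres directly. The only transform is the Y-flip y_m = 154.614 − y_svg.

Shape 1 is a closed polygon drawn with `<polygon>`. Its stroke #0000ff means engrave at S403, F2329. After flipping Y the toolpath is (19.142,15.057) → (174.033,47.883) → (118.117,131.634) → (27.577,35.009) → (19.142,15.057), returning to the start.

Shape 2 is a regular polygon drawn with `<polygon>`. Its stroke #ff8800 means score at S450, F1765. After flipping Y the toolpath is (169.957,101.694) → (177.605,73.138) → (162.820,47.537) → (134.264,39.889) → (108.663,54.674) → (101.015,83.230) → (115.800,108.831) → (144.356,116.479) → (169.957,101.694), returning to the start.

G21
G90
G00 X19.142 Y15.057
M3 S403
G01 X174.033 Y47.883 F2329
G01 X118.117 Y131.634 F2329
G01 X27.577 Y35.009 F2329
G01 X19.142 Y15.057 F2329
M5
G00 X169.957 Y101.694
M3 S450
G01 X177.605 Y73.138 F1765
G01 X162.820 Y47.537 F1765
G01 X134.264 Y39.889 F1765
G01 X108.663 Y54.674 F1765
G01 X101.015 Y83.230 F1765
G01 X115.800 Y108.831 F1765
G01 X144.356 Y116.479 F1765
G01 X169.957 Y101.694 F1765
M5
G00 X0.000 Y0.000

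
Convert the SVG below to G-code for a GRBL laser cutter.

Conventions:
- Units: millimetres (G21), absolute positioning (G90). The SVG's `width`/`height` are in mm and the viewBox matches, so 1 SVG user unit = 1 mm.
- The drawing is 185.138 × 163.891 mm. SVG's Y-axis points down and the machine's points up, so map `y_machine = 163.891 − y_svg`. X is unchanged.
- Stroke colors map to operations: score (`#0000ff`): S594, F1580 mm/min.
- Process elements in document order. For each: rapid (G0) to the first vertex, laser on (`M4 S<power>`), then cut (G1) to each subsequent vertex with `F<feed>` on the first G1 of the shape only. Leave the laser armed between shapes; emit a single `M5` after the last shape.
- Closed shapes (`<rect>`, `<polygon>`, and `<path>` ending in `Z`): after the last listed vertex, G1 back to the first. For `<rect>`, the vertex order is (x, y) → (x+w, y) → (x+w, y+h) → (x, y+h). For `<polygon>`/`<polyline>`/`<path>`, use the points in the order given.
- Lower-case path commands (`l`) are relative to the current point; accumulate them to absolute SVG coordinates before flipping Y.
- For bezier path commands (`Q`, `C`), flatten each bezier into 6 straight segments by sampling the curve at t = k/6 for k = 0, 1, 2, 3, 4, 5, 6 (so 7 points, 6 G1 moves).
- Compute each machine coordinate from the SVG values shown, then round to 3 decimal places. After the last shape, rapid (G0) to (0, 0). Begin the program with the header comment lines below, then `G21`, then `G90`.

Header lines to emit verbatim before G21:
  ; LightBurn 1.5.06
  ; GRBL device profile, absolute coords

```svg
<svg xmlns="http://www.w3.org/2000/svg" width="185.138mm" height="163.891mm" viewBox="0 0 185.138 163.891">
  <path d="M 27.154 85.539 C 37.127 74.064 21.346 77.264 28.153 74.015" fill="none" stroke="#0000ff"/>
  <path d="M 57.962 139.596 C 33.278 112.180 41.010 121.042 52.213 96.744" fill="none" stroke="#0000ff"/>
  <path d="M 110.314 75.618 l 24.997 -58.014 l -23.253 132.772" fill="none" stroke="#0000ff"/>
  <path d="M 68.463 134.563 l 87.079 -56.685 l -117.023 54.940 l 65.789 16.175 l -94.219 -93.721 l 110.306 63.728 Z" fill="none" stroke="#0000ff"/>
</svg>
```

; LightBurn 1.5.06
; GRBL device profile, absolute coords
G21
G90
G0 X27.154 Y78.352
M4 S594
G1 X30.218 Y82.964 F1580
G1 X30.333 Y85.718
G1 X28.841 Y87.199
G1 X27.085 Y87.994
G1 X26.408 Y88.691
G1 X28.153 Y89.876
G0 X57.962 Y24.295
M4 S594
G1 X48.187 Y35.301 F1580
G1 X43.011 Y42.190
G1 X41.630 Y46.890
G1 X43.239 Y51.331
G1 X47.035 Y57.440
G1 X52.213 Y67.147
G0 X110.314 Y88.273
M4 S594
G1 X135.311 Y146.287 F1580
G1 X112.058 Y13.515
G0 X68.463 Y29.328
M4 S594
G1 X155.542 Y86.013 F1580
G1 X38.519 Y31.073
G1 X104.308 Y14.898
G1 X10.089 Y108.619
G1 X120.395 Y44.891
G1 X68.463 Y29.328
M5
G0 X0.000 Y0.000

1 u = 1 mm; y_m = 163.891 − y.

[1] `<path>` cubic bezier, #0000ff→score S594 F1580: (27.154,78.352) → (30.218,82.964) → (30.333,85.718) → (28.841,87.199) → (27.085,87.994) → (26.408,88.691) → (28.153,89.876)

[2] `<path>` cubic bezier, #0000ff→score S594 F1580: (57.962,24.295) → (48.187,35.301) → (43.011,42.190) → (41.630,46.890) → (43.239,51.331) → (47.035,57.440) → (52.213,67.147)

[3] `<path>` open polyline, #0000ff→score S594 F1580: (110.314,88.273) → (135.311,146.287) → (112.058,13.515)

[4] `<path>` closed polygon, #0000ff→score S594 F1580: (68.463,29.328) → (155.542,86.013) → (38.519,31.073) → (104.308,14.898) → (10.089,108.619) → (120.395,44.891) → (68.463,29.328) (closed)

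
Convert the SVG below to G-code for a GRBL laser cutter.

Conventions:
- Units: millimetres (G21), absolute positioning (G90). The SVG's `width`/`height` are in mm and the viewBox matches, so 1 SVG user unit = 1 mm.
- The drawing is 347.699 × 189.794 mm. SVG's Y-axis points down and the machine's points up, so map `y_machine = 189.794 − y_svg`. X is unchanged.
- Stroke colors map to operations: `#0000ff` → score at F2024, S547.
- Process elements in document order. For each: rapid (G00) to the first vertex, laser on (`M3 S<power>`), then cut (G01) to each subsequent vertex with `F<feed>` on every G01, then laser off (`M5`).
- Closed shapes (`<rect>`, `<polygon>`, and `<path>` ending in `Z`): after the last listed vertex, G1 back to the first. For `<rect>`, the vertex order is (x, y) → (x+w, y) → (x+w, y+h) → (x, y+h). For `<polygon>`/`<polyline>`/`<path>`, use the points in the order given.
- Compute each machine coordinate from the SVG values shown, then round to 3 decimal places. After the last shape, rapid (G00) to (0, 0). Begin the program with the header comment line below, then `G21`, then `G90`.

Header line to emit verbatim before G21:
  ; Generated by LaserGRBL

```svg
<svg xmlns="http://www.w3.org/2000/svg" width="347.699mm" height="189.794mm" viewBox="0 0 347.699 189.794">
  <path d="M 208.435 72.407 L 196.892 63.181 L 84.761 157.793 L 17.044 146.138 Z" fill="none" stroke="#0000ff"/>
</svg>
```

; Generated by LaserGRBL
G21
G90
G00 X208.435 Y117.387
M3 S547
G01 X196.892 Y126.613 F2024
G01 X84.761 Y32.001 F2024
G01 X17.044 Y43.656 F2024
G01 X208.435 Y117.387 F2024
M5
G00 X0.000 Y0.000

Since the viewBox matches the mm dimensions, user units are millimetres directly. The only transform is the Y-flip y_m = 189.794 − y_svg.

Shape 1 is a closed polygon drawn with `<path>`. Its stroke #0000ff means score at S547, F2024. After flipping Y the toolpath is (208.435,117.387) → (196.892,126.613) → (84.761,32.001) → (17.044,43.656) → (208.435,117.387), returning to the start.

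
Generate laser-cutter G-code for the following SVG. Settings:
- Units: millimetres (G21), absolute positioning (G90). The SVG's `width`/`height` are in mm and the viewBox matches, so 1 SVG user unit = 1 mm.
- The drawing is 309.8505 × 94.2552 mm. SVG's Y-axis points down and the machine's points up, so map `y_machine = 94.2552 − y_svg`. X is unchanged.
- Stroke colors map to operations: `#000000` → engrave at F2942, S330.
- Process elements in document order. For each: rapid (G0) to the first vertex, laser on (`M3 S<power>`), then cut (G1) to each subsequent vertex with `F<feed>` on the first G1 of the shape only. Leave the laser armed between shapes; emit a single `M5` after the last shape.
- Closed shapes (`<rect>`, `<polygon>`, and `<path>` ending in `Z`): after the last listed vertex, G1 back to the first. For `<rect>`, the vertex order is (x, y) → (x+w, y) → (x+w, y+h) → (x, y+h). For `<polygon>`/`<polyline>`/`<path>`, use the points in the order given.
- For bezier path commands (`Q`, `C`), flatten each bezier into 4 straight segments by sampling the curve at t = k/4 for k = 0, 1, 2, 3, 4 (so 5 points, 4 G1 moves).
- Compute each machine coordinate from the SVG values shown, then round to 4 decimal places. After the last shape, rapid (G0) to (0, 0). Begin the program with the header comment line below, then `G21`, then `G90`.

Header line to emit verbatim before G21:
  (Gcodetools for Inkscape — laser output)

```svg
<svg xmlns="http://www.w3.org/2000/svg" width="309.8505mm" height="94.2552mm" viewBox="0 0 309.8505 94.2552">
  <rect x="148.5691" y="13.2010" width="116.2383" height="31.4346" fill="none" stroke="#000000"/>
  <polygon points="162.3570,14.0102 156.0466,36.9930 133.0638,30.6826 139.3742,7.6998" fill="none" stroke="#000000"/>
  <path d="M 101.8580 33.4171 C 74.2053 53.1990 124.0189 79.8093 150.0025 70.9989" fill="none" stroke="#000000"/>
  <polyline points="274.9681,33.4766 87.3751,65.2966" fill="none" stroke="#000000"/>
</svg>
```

viewBox `0 0 309.8505 94.2552` with mm width/height → 1 unit = 1 mm. Flip: y_m = 94.2552 − y_svg.

**Shape 1** — `<rect>` rectangle, stroke `#000000` → engrave (S330, F2942). Machine vertices: (148.5691,81.0542) → (264.8074,81.0542) → (264.8074,49.6196) → (148.5691,49.6196) → (148.5691,81.0542). Closed: final G1 returns to the first vertex.

**Shape 2** — `<polygon>` regular polygon, stroke `#000000` → engrave (S330, F2942). Machine vertices: (162.3570,80.2450) → (156.0466,57.2622) → (133.0638,63.5726) → (139.3742,86.5554) → (162.3570,80.2450). Closed: final G1 returns to the first vertex.

**Shape 3** — `<path>` cubic bezier, stroke `#000000` → engrave (S330, F2942). Control points (SVG): P0=(101.8580,33.4171), P1=(74.2053,53.1990), P2=(124.0189,79.8093), P3=(150.0025,70.9989); sampled at t=k/4. Machine vertices: (101.8580,60.8381) → (94.0607,45.3815) → (105.8166,31.3251) → (127.6294,22.6297) → (150.0025,23.2563). Open path.

**Shape 4** — `<polyline>` line segment, stroke `#000000` → engrave (S330, F2942). Machine vertices: (274.9681,60.7786) → (87.3751,28.9586). Open path.

(Gcodetools for Inkscape — laser output)
G21
G90
G0 X148.5691 Y81.0542
M3 S330
G1 X264.8074 Y81.0542 F2942
G1 X264.8074 Y49.6196
G1 X148.5691 Y49.6196
G1 X148.5691 Y81.0542
G0 X162.3570 Y80.2450
M3 S330
G1 X156.0466 Y57.2622 F2942
G1 X133.0638 Y63.5726
G1 X139.3742 Y86.5554
G1 X162.3570 Y80.2450
G0 X101.8580 Y60.8381
M3 S330
G1 X94.0607 Y45.3815 F2942
G1 X105.8166 Y31.3251
G1 X127.6294 Y22.6297
G1 X150.0025 Y23.2563
G0 X274.9681 Y60.7786
M3 S330
G1 X87.3751 Y28.9586 F2942
M5
G0 X0.0000 Y0.0000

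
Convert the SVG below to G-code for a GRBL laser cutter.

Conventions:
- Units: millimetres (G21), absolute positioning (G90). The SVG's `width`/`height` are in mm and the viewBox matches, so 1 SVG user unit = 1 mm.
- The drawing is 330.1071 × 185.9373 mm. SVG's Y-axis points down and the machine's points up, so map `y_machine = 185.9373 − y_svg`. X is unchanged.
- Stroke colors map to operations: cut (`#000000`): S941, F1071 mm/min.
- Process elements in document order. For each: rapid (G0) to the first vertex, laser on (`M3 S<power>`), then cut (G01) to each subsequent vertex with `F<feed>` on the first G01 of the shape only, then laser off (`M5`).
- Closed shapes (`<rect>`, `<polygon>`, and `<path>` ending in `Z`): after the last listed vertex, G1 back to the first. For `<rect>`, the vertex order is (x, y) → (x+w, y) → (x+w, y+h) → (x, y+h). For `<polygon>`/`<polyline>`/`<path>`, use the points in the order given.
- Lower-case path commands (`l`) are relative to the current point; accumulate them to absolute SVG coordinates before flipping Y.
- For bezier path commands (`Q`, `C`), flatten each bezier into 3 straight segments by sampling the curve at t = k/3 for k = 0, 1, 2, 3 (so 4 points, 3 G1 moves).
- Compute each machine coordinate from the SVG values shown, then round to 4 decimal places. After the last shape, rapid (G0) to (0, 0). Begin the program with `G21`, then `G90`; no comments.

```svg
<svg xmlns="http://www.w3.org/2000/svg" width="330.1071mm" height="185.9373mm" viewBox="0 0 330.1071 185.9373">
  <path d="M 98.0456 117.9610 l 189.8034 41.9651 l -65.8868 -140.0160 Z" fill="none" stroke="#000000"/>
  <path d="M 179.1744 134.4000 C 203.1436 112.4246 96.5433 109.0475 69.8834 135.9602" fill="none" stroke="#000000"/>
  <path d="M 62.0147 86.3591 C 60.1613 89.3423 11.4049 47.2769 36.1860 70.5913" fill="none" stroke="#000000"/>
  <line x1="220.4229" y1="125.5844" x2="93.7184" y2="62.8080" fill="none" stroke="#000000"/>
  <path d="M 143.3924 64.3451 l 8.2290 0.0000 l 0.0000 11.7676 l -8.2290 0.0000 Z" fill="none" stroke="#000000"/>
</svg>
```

1 u = 1 mm; y_m = 185.9373 − y.

[1] `<path>` closed polygon, #000000→cut S941 F1071: (98.0456,67.9763) → (287.8490,26.0112) → (221.9622,166.0272) → (98.0456,67.9763) (closed)

[2] `<path>` cubic bezier, #000000→cut S941 F1071: (179.1744,51.5373) → (167.4171,66.8802) → (115.3934,67.2262) → (69.8834,49.9771)

[3] `<path>` cubic bezier, #000000→cut S941 F1071: (62.0147,99.5782) → (48.9877,107.5213) → (31.4566,120.9571) → (36.1860,115.3460)

[4] `<line>` line segment, #000000→cut S941 F1071: (220.4229,60.3529) → (93.7184,123.1293)

[5] `<path>` rectangle, #000000→cut S941 F1071: (143.3924,121.5922) → (151.6214,121.5922) → (151.6214,109.8246) → (143.3924,109.8246) → (143.3924,121.5922) (closed)

G21
G90
G0 X98.0456 Y67.9763
M3 S941
G01 X287.8490 Y26.0112 F1071
G01 X221.9622 Y166.0272
G01 X98.0456 Y67.9763
M5
G0 X179.1744 Y51.5373
M3 S941
G01 X167.4171 Y66.8802 F1071
G01 X115.3934 Y67.2262
G01 X69.8834 Y49.9771
M5
G0 X62.0147 Y99.5782
M3 S941
G01 X48.9877 Y107.5213 F1071
G01 X31.4566 Y120.9571
G01 X36.1860 Y115.3460
M5
G0 X220.4229 Y60.3529
M3 S941
G01 X93.7184 Y123.1293 F1071
M5
G0 X143.3924 Y121.5922
M3 S941
G01 X151.6214 Y121.5922 F1071
G01 X151.6214 Y109.8246
G01 X143.3924 Y109.8246
G01 X143.3924 Y121.5922
M5
G0 X0.0000 Y0.0000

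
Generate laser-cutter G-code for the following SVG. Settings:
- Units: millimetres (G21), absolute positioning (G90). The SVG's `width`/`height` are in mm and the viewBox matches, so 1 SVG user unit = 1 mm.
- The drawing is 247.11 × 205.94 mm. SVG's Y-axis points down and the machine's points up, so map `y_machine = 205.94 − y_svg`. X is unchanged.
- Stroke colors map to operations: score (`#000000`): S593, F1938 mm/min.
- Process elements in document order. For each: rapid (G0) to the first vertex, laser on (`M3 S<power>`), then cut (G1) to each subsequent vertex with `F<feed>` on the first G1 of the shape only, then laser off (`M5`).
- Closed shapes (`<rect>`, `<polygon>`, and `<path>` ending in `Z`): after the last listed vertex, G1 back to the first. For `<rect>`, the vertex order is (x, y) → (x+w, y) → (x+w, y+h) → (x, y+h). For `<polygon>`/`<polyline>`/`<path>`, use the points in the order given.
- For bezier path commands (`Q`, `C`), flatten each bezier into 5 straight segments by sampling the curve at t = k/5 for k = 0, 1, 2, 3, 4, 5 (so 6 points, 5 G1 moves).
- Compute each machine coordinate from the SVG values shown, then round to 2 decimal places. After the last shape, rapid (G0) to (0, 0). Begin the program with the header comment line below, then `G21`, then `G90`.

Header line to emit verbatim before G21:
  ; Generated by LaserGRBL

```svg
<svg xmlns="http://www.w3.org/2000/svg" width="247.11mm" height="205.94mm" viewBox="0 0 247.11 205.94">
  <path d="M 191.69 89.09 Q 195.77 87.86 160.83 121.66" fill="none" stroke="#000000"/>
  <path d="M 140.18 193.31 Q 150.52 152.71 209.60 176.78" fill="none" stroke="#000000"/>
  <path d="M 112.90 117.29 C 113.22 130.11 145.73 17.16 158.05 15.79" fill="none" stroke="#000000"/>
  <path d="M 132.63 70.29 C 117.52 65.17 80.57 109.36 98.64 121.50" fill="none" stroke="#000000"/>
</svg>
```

1 u = 1 mm; y_m = 205.94 − y.

[1] `<path>` quadratic bezier, #000000→score S593 F1938: (191.69,116.85) → (191.76,115.94) → (188.71,112.23) → (182.54,105.72) → (173.25,96.40) → (160.83,84.28)

[2] `<path>` quadratic bezier, #000000→score S593 F1938: (140.18,12.63) → (146.27,26.28) → (156.25,34.76) → (170.13,38.07) → (187.92,36.20) → (209.60,29.16)

[3] `<path>` cubic bezier, #000000→score S593 F1938: (112.90,88.65) → (116.54,94.15) → (125.38,118.45) → (136.93,150.14) → (148.65,177.84) → (158.05,190.15)

[4] `<path>` cubic bezier, #000000→score S593 F1938: (132.63,135.65) → (121.56,133.46) → (108.93,123.33) → (98.45,109.18) → (93.79,94.92) → (98.64,84.44)

; Generated by LaserGRBL
G21
G90
G0 X191.69 Y116.85
M3 S593
G1 X191.76 Y115.94 F1938
G1 X188.71 Y112.23
G1 X182.54 Y105.72
G1 X173.25 Y96.40
G1 X160.83 Y84.28
M5
G0 X140.18 Y12.63
M3 S593
G1 X146.27 Y26.28 F1938
G1 X156.25 Y34.76
G1 X170.13 Y38.07
G1 X187.92 Y36.20
G1 X209.60 Y29.16
M5
G0 X112.90 Y88.65
M3 S593
G1 X116.54 Y94.15 F1938
G1 X125.38 Y118.45
G1 X136.93 Y150.14
G1 X148.65 Y177.84
G1 X158.05 Y190.15
M5
G0 X132.63 Y135.65
M3 S593
G1 X121.56 Y133.46 F1938
G1 X108.93 Y123.33
G1 X98.45 Y109.18
G1 X93.79 Y94.92
G1 X98.64 Y84.44
M5
G0 X0.00 Y0.00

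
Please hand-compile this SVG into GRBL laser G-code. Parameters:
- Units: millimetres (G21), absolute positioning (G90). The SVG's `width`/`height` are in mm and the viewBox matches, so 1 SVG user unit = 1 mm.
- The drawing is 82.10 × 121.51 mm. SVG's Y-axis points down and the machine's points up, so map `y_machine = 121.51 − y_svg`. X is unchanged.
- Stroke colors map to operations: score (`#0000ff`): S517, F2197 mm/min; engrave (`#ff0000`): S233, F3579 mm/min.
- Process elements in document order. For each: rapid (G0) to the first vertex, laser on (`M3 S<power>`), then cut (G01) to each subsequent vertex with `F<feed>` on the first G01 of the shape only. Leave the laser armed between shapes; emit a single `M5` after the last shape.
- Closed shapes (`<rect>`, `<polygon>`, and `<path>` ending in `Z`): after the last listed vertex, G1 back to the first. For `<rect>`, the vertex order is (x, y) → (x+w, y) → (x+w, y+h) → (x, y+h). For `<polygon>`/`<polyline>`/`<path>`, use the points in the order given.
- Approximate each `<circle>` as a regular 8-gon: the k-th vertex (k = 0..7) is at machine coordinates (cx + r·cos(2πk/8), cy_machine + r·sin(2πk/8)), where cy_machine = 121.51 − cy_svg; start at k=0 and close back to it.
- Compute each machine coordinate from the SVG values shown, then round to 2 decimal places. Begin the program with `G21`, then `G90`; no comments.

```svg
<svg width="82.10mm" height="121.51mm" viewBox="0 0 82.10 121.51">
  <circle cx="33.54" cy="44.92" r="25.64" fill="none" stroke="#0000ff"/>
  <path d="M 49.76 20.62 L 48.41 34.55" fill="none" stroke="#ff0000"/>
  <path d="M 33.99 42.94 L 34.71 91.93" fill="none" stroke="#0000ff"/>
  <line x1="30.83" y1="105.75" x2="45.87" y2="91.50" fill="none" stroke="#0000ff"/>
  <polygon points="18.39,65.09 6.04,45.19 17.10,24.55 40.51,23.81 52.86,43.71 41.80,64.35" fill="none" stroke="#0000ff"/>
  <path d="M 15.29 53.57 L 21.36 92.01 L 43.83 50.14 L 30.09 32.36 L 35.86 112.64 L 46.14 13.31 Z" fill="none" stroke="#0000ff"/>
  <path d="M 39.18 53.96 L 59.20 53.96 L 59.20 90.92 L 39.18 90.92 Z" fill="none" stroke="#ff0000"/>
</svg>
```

viewBox `0 0 82.10 121.51` with mm width/height → 1 unit = 1 mm. Flip: y_m = 121.51 − y_svg.

**Shape 1** — `<circle>` circle, stroke `#0000ff` → score (S517, F2197). Machine vertices: (59.18,76.59) → (51.67,94.72) → (33.54,102.23) → (15.41,94.72) → (7.90,76.59) → (15.41,58.46) → (33.54,50.95) → (51.67,58.46) → (59.18,76.59). Closed: final G1 returns to the first vertex.

**Shape 2** — `<path>` line segment, stroke `#ff0000` → engrave (S233, F3579). Machine vertices: (49.76,100.89) → (48.41,86.96). Open path.

**Shape 3** — `<path>` line segment, stroke `#0000ff` → score (S517, F2197). Machine vertices: (33.99,78.57) → (34.71,29.58). Open path.

**Shape 4** — `<line>` line segment, stroke `#0000ff` → score (S517, F2197). Machine vertices: (30.83,15.76) → (45.87,30.01). Open path.

**Shape 5** — `<polygon>` regular polygon, stroke `#0000ff` → score (S517, F2197). Machine vertices: (18.39,56.42) → (6.04,76.32) → (17.10,96.96) → (40.51,97.70) → (52.86,77.80) → (41.80,57.16) → (18.39,56.42). Closed: final G1 returns to the first vertex.

**Shape 6** — `<path>` closed polygon, stroke `#0000ff` → score (S517, F2197). Machine vertices: (15.29,67.94) → (21.36,29.50) → (43.83,71.37) → (30.09,89.15) → (35.86,8.87) → (46.14,108.20) → (15.29,67.94). Closed: final G1 returns to the first vertex.

**Shape 7** — `<path>` rectangle, stroke `#ff0000` → engrave (S233, F3579). Machine vertices: (39.18,67.55) → (59.20,67.55) → (59.20,30.59) → (39.18,30.59) → (39.18,67.55). Closed: final G1 returns to the first vertex.

G21
G90
G0 X59.18 Y76.59
M3 S517
G01 X51.67 Y94.72 F2197
G01 X33.54 Y102.23
G01 X15.41 Y94.72
G01 X7.90 Y76.59
G01 X15.41 Y58.46
G01 X33.54 Y50.95
G01 X51.67 Y58.46
G01 X59.18 Y76.59
G0 X49.76 Y100.89
M3 S233
G01 X48.41 Y86.96 F3579
G0 X33.99 Y78.57
M3 S517
G01 X34.71 Y29.58 F2197
G0 X30.83 Y15.76
M3 S517
G01 X45.87 Y30.01 F2197
G0 X18.39 Y56.42
M3 S517
G01 X6.04 Y76.32 F2197
G01 X17.10 Y96.96
G01 X40.51 Y97.70
G01 X52.86 Y77.80
G01 X41.80 Y57.16
G01 X18.39 Y56.42
G0 X15.29 Y67.94
M3 S517
G01 X21.36 Y29.50 F2197
G01 X43.83 Y71.37
G01 X30.09 Y89.15
G01 X35.86 Y8.87
G01 X46.14 Y108.20
G01 X15.29 Y67.94
G0 X39.18 Y67.55
M3 S233
G01 X59.20 Y67.55 F3579
G01 X59.20 Y30.59
G01 X39.18 Y30.59
G01 X39.18 Y67.55
M5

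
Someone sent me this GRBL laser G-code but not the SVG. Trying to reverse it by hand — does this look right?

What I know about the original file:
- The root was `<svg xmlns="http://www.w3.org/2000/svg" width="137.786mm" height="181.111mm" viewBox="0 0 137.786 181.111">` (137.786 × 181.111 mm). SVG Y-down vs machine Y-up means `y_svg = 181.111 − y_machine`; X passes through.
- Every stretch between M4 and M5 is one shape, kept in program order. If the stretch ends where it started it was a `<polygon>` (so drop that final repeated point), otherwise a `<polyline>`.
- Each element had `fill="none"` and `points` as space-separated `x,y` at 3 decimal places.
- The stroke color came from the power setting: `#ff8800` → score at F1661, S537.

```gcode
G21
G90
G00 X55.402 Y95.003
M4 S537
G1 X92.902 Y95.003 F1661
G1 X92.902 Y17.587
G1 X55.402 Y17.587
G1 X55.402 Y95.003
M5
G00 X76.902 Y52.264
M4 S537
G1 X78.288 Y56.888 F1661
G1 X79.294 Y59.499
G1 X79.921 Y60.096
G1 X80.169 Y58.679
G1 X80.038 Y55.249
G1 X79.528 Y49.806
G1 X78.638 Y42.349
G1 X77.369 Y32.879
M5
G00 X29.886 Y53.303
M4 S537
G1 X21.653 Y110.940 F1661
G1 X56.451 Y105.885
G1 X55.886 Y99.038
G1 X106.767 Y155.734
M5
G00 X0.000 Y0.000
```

y_svg = 181.111 − y_m. Every run uses S537, so all elements get stroke `#ff8800` (score).

[1] closed run; points: 55.402,86.108 92.902,86.108 92.902,163.524 55.402,163.524

[2] open run; points: 76.902,128.847 78.288,124.223 79.294,121.612 79.921,121.015 80.169,122.432 80.038,125.862 79.528,131.305 78.638,138.762 77.369,148.232

[3] open run; points: 29.886,127.808 21.653,70.171 56.451,75.226 55.886,82.073 106.767,25.377

<svg xmlns="http://www.w3.org/2000/svg" width="137.786mm" height="181.111mm" viewBox="0 0 137.786 181.111">
  <polygon points="55.402,86.108 92.902,86.108 92.902,163.524 55.402,163.524" fill="none" stroke="#ff8800"/>
  <polyline points="76.902,128.847 78.288,124.223 79.294,121.612 79.921,121.015 80.169,122.432 80.038,125.862 79.528,131.305 78.638,138.762 77.369,148.232" fill="none" stroke="#ff8800"/>
  <polyline points="29.886,127.808 21.653,70.171 56.451,75.226 55.886,82.073 106.767,25.377" fill="none" stroke="#ff8800"/>
</svg>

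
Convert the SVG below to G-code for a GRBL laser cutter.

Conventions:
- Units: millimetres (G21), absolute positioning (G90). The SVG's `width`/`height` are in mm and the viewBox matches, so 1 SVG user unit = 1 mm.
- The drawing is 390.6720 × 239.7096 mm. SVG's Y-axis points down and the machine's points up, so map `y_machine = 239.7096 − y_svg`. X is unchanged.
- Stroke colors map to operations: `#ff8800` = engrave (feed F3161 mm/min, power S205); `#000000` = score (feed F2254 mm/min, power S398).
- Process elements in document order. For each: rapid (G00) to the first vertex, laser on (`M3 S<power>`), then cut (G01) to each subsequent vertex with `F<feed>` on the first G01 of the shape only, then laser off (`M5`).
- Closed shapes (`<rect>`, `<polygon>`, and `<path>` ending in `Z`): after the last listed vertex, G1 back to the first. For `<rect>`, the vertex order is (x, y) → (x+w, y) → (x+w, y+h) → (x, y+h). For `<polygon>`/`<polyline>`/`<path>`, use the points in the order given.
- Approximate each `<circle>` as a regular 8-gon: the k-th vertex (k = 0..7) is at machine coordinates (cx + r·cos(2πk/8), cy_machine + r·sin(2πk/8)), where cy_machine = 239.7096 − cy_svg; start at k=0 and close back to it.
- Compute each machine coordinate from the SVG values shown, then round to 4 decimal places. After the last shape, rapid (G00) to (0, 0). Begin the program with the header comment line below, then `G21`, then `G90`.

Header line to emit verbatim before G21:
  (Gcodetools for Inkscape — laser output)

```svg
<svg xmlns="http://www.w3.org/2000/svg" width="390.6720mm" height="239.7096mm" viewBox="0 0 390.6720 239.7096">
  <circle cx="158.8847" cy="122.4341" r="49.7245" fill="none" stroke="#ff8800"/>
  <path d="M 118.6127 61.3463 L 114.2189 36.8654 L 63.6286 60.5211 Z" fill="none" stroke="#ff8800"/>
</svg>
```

1 u = 1 mm; y_m = 239.7096 − y.

[1] `<circle>` circle, #ff8800→engrave S205 F3161: (208.6092,117.2755) → (194.0452,152.4360) → (158.8847,167.0000) → (123.7242,152.4360) → (109.1602,117.2755) → (123.7242,82.1150) → (158.8847,67.5510) → (194.0452,82.1150) → (208.6092,117.2755) (closed)

[2] `<path>` closed polygon, #ff8800→engrave S205 F3161: (118.6127,178.3633) → (114.2189,202.8442) → (63.6286,179.1885) → (118.6127,178.3633) (closed)

(Gcodetools for Inkscape — laser output)
G21
G90
G00 X208.6092 Y117.2755
M3 S205
G01 X194.0452 Y152.4360 F3161
G01 X158.8847 Y167.0000
G01 X123.7242 Y152.4360
G01 X109.1602 Y117.2755
G01 X123.7242 Y82.1150
G01 X158.8847 Y67.5510
G01 X194.0452 Y82.1150
G01 X208.6092 Y117.2755
M5
G00 X118.6127 Y178.3633
M3 S205
G01 X114.2189 Y202.8442 F3161
G01 X63.6286 Y179.1885
G01 X118.6127 Y178.3633
M5
G00 X0.0000 Y0.0000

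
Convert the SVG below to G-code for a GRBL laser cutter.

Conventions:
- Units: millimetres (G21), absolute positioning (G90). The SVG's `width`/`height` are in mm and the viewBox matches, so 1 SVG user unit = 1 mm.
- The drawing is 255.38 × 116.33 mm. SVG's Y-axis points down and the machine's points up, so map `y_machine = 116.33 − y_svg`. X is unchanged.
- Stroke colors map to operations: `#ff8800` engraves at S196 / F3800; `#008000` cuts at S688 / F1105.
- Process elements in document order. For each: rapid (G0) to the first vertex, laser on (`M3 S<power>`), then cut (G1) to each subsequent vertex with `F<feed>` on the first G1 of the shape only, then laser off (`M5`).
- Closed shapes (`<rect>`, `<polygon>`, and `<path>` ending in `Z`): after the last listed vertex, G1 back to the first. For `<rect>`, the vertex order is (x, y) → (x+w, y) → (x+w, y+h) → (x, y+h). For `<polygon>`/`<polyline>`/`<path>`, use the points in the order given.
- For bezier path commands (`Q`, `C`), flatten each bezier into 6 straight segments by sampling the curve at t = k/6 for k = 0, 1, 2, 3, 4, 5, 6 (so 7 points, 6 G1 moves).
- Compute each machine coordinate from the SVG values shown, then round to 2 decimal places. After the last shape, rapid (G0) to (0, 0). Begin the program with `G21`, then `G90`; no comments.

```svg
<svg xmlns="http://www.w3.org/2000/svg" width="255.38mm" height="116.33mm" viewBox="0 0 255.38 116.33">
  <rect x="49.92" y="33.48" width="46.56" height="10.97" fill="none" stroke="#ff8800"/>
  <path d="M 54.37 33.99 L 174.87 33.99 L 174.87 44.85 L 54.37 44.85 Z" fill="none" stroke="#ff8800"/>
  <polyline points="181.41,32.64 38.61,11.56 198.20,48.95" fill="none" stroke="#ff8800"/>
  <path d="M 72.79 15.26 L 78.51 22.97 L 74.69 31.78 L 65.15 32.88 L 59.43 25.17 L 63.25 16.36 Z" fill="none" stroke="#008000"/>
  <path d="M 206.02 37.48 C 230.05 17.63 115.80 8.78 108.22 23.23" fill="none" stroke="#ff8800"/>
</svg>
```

Since the viewBox matches the mm dimensions, user units are millimetres directly. The only transform is the Y-flip y_m = 116.33 − y_svg.

Shape 1 is a rectangle drawn with `<rect>`. Its stroke #ff8800 means engrave at S196, F3800. After flipping Y the toolpath is (49.92,82.85) → (96.48,82.85) → (96.48,71.88) → (49.92,71.88) → (49.92,82.85), returning to the start.

Shape 2 is a rectangle drawn with `<path>`. Its stroke #ff8800 means engrave at S196, F3800. After flipping Y the toolpath is (54.37,82.34) → (174.87,82.34) → (174.87,71.48) → (54.37,71.48) → (54.37,82.34), returning to the start.

Shape 3 is a open polyline drawn with `<polyline>`. Its stroke #ff8800 means engrave at S196, F3800. After flipping Y the toolpath is (181.41,83.69) → (38.61,104.77) → (198.20,67.38).

Shape 4 is a regular polygon drawn with `<path>`. Its stroke #008000 means cut at S688, F1105. After flipping Y the toolpath is (72.79,101.07) → (78.51,93.36) → (74.69,84.55) → (65.15,83.45) → (59.43,91.16) → (63.25,99.97) → (72.79,101.07), returning to the start.

Shape 5 is a cubic bezier drawn with `<path>`. Its stroke #ff8800 means engrave at S196, F3800. After flipping Y the toolpath is (206.02,78.85) → (207.65,87.80) → (193.03,94.58) → (168.97,98.84) → (142.28,100.24) → (119.77,98.44) → (108.22,93.10).

G21
G90
G0 X49.92 Y82.85
M3 S196
G1 X96.48 Y82.85 F3800
G1 X96.48 Y71.88
G1 X49.92 Y71.88
G1 X49.92 Y82.85
M5
G0 X54.37 Y82.34
M3 S196
G1 X174.87 Y82.34 F3800
G1 X174.87 Y71.48
G1 X54.37 Y71.48
G1 X54.37 Y82.34
M5
G0 X181.41 Y83.69
M3 S196
G1 X38.61 Y104.77 F3800
G1 X198.20 Y67.38
M5
G0 X72.79 Y101.07
M3 S688
G1 X78.51 Y93.36 F1105
G1 X74.69 Y84.55
G1 X65.15 Y83.45
G1 X59.43 Y91.16
G1 X63.25 Y99.97
G1 X72.79 Y101.07
M5
G0 X206.02 Y78.85
M3 S196
G1 X207.65 Y87.80 F3800
G1 X193.03 Y94.58
G1 X168.97 Y98.84
G1 X142.28 Y100.24
G1 X119.77 Y98.44
G1 X108.22 Y93.10
M5
G0 X0.00 Y0.00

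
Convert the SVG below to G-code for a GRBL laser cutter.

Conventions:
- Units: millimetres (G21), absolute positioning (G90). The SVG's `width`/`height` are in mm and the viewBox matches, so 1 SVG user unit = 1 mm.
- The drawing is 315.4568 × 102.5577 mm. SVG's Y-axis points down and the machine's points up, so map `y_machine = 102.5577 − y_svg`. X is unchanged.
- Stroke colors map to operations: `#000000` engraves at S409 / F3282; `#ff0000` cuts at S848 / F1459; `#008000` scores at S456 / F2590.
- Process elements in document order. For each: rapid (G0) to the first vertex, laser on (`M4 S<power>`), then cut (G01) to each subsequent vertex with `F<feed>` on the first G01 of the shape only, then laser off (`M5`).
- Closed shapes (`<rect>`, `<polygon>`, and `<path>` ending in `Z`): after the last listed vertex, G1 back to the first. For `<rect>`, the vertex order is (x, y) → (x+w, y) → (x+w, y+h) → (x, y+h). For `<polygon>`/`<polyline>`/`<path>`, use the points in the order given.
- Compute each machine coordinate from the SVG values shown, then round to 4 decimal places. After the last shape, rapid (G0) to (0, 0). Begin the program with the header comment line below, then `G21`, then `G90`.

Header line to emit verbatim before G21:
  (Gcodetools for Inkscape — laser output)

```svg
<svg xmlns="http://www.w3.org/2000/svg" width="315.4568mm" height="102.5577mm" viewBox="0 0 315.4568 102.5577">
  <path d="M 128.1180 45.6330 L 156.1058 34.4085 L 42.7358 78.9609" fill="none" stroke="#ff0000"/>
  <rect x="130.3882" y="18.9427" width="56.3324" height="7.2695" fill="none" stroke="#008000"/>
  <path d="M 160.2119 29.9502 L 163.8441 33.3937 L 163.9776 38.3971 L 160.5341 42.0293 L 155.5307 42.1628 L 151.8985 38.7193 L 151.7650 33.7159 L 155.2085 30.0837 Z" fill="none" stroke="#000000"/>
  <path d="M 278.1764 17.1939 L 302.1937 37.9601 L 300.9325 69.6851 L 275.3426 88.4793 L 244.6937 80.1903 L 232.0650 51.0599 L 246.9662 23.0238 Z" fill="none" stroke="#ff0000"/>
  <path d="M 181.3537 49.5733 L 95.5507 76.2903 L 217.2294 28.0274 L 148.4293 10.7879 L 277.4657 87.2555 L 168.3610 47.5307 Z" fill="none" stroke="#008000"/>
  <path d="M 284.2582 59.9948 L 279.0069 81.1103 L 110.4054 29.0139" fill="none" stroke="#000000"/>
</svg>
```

(Gcodetools for Inkscape — laser output)
G21
G90
G0 X128.1180 Y56.9247
M4 S848
G01 X156.1058 Y68.1492 F1459
G01 X42.7358 Y23.5968
M5
G0 X130.3882 Y83.6150
M4 S456
G01 X186.7206 Y83.6150 F2590
G01 X186.7206 Y76.3455
G01 X130.3882 Y76.3455
G01 X130.3882 Y83.6150
M5
G0 X160.2119 Y72.6075
M4 S409
G01 X163.8441 Y69.1640 F3282
G01 X163.9776 Y64.1606
G01 X160.5341 Y60.5284
G01 X155.5307 Y60.3949
G01 X151.8985 Y63.8384
G01 X151.7650 Y68.8418
G01 X155.2085 Y72.4740
G01 X160.2119 Y72.6075
M5
G0 X278.1764 Y85.3638
M4 S848
G01 X302.1937 Y64.5976 F1459
G01 X300.9325 Y32.8726
G01 X275.3426 Y14.0784
G01 X244.6937 Y22.3674
G01 X232.0650 Y51.4978
G01 X246.9662 Y79.5339
G01 X278.1764 Y85.3638
M5
G0 X181.3537 Y52.9844
M4 S456
G01 X95.5507 Y26.2674 F2590
G01 X217.2294 Y74.5303
G01 X148.4293 Y91.7698
G01 X277.4657 Y15.3022
G01 X168.3610 Y55.0270
G01 X181.3537 Y52.9844
M5
G0 X284.2582 Y42.5629
M4 S409
G01 X279.0069 Y21.4474 F3282
G01 X110.4054 Y73.5438
M5
G0 X0.0000 Y0.0000

1 u = 1 mm; y_m = 102.5577 − y.

[1] `<path>` open polyline, #ff0000→cut S848 F1459: (128.1180,56.9247) → (156.1058,68.1492) → (42.7358,23.5968)

[2] `<rect>` rectangle, #008000→score S456 F2590: (130.3882,83.6150) → (186.7206,83.6150) → (186.7206,76.3455) → (130.3882,76.3455) → (130.3882,83.6150) (closed)

[3] `<path>` regular polygon, #000000→engrave S409 F3282: (160.2119,72.6075) → (163.8441,69.1640) → (163.9776,64.1606) → (160.5341,60.5284) → (155.5307,60.3949) → (151.8985,63.8384) → (151.7650,68.8418) → (155.2085,72.4740) → (160.2119,72.6075) (closed)

[4] `<path>` regular polygon, #ff0000→cut S848 F1459: (278.1764,85.3638) → (302.1937,64.5976) → (300.9325,32.8726) → (275.3426,14.0784) → (244.6937,22.3674) → (232.0650,51.4978) → (246.9662,79.5339) → (278.1764,85.3638) (closed)

[5] `<path>` closed polygon, #008000→score S456 F2590: (181.3537,52.9844) → (95.5507,26.2674) → (217.2294,74.5303) → (148.4293,91.7698) → (277.4657,15.3022) → (168.3610,55.0270) → (181.3537,52.9844) (closed)

[6] `<path>` open polyline, #000000→engrave S409 F3282: (284.2582,42.5629) → (279.0069,21.4474) → (110.4054,73.5438)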